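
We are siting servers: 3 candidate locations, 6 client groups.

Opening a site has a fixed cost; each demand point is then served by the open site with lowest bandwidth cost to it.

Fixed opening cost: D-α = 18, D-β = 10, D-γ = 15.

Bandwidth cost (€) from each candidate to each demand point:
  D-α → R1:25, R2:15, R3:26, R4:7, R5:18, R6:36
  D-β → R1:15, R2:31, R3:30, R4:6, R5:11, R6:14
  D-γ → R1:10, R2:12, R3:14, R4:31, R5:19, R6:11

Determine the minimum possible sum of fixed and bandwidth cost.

89

Open {D-β, D-γ}: assign each demand point to its cheapest open site.
  R1→D-γ 10, R2→D-γ 12, R3→D-γ 14, R4→D-β 6, R5→D-β 11, R6→D-γ 11
  bandwidth cost 64, fixed 25 → total 89.
Compare {D-α, D-γ}: bandwidth cost 72 + fixed 33 = 105.
Compare {D-α, D-β, D-γ}: bandwidth cost 64 + fixed 43 = 107.
Compare {D-γ}: bandwidth cost 97 + fixed 15 = 112.
All other subsets cost ≥ 105. Minimum total cost: 89.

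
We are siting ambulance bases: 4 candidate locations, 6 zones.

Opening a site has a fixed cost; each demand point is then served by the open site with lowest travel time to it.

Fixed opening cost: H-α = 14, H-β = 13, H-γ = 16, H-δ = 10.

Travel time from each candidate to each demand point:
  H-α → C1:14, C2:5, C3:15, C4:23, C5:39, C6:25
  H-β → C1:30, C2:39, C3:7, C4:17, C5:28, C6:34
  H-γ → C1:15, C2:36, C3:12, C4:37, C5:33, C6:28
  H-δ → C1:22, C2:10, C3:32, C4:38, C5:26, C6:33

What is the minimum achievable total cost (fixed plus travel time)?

123

Open {H-α, H-β}: assign each demand point to its cheapest open site.
  C1→H-α 14, C2→H-α 5, C3→H-β 7, C4→H-β 17, C5→H-β 28, C6→H-α 25
  travel time 96, fixed 27 → total 123.
Compare {H-α, H-β, H-δ}: travel time 94 + fixed 37 = 131.
Compare {H-α, H-δ}: travel time 108 + fixed 24 = 132.
Compare {H-α}: travel time 121 + fixed 14 = 135.
All other subsets cost ≥ 131. Minimum total cost: 123.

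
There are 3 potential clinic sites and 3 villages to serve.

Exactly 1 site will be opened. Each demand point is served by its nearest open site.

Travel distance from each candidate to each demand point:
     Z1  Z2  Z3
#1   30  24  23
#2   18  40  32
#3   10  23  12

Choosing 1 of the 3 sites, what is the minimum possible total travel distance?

45

Open {#3}.
  Z1→#3 10, Z2→#3 23, Z3→#3 12  ⇒ total 45.
Compare {#1}: total 77.
Compare {#2}: total 90.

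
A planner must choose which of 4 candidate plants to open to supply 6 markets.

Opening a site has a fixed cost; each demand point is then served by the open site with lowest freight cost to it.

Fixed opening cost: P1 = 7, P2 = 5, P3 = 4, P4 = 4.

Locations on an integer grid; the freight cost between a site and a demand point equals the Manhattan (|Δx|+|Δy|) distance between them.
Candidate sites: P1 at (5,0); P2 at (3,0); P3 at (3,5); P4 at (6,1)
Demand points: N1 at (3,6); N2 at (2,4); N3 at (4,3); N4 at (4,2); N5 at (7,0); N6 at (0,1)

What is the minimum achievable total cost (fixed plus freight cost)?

Open {P3, P4}: assign each demand point to its cheapest open site.
  N1→P3 1, N2→P3 2, N3→P3 3, N4→P4 3, N5→P4 2, N6→P4 6
  freight cost 17, fixed 8 → total 25.
Compare {P2, P3}: freight cost 17 + fixed 9 = 26.
Compare {P1, P3}: freight cost 17 + fixed 11 = 28.
Compare {P2, P3, P4}: freight cost 15 + fixed 13 = 28.
All other subsets cost ≥ 26. Minimum total cost: 25.

25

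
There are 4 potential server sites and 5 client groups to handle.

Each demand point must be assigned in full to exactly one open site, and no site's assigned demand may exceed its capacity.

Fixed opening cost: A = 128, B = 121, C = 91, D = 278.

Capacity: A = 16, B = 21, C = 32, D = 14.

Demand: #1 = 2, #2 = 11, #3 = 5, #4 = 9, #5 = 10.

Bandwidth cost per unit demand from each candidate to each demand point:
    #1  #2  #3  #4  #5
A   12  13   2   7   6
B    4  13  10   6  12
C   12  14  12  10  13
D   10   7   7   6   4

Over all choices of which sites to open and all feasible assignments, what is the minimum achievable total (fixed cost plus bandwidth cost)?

Open {A, C}; cheapest assignment that respects the capacities:
  A (cap 16, load 15): #3, #5 — cost 5×2 + 10×6 = 70
  C (cap 32, load 22): #1, #2, #4 — cost 2×12 + 11×14 + 9×10 = 268
  Shipping 338, fixed 219 → total 557.
  Any other capacity-feasible assignment to {A, C} ships for at least 338.
Compare {A, B}: its best feasible assignment gives total 584.
Compare {B, C}: its best feasible assignment gives total 608.
Every other set of open sites that can feasibly serve all demand totals ≥ 584 even under its best assignment. Minimum: 557.

557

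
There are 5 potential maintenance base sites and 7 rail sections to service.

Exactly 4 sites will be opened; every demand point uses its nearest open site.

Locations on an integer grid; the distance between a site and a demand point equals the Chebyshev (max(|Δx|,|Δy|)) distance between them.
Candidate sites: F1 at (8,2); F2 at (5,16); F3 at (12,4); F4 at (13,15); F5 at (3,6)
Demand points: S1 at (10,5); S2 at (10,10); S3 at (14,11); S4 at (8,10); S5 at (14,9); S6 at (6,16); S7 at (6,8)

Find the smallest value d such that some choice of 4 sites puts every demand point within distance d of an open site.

5

Open {F2, F3, F4, F5}.
  Farthest demand point is S2 at distance 5 (to F4); all others are ≤ 5.
With {F1, F2, F3, F4} the worst case is 6.
With {F1, F2, F4, F5} the worst case is 6.
No size-4 selection achieves below 5.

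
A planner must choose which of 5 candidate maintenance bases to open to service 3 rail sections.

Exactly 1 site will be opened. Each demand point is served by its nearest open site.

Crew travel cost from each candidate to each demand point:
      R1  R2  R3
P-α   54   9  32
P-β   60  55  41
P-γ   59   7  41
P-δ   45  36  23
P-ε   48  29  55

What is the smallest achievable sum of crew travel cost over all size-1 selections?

Open {P-α}.
  R1→P-α 54, R2→P-α 9, R3→P-α 32  ⇒ total 95.
Compare {P-δ}: total 104.
Compare {P-γ}: total 107.
No size-1 selection does better; minimum is 95.

95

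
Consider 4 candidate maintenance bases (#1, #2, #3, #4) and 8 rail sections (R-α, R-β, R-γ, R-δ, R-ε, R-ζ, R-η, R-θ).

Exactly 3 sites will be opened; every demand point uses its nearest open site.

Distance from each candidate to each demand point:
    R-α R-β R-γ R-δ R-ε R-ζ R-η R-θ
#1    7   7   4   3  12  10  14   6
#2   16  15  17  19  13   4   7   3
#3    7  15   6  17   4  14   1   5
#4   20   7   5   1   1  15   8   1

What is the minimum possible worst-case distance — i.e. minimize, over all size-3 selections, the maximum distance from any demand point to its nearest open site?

Open {#1, #2, #3}.
  Farthest demand point is R-α at distance 7 (to #1); all others are ≤ 7.
With {#1, #2, #4} the worst case is 7.
With {#2, #3, #4} the worst case is 7.
No size-3 selection achieves below 7.

7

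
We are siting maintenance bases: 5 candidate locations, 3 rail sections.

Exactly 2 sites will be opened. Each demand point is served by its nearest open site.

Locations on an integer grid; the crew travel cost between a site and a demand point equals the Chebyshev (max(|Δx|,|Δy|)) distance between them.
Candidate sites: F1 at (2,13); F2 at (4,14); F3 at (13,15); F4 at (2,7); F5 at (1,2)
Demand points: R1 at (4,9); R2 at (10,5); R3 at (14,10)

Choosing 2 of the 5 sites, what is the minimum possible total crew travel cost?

Open {F3, F4}.
  R1→F4 2, R2→F4 8, R3→F3 5  ⇒ total 15.
Compare {F1, F3}: total 17.
Compare {F2, F3}: total 19.
No size-2 selection does better; minimum is 15.

15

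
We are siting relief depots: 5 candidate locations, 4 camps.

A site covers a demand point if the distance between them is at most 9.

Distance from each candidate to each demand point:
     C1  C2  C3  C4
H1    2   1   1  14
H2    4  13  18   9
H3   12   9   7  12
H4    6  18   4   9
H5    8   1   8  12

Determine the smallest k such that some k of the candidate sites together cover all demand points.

Coverage sets (demand points within 9 of each site):
  H1: {C1, C2, C3}
  H2: {C1, C4}
  H3: {C2, C3}
  H4: {C1, C3, C4}
  H5: {C1, C2, C3}
No single site covers all 4 demand points.
But {H1, H2} covers everything, so the minimum is 2.

2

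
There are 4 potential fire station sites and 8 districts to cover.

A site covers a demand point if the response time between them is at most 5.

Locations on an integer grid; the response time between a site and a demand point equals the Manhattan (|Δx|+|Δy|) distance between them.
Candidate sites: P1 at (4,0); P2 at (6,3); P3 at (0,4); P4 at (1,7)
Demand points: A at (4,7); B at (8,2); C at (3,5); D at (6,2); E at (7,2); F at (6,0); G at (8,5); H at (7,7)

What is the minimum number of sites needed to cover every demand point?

Coverage sets (demand points within 5 of each site):
  P1: {D, E, F}
  P2: {B, C, D, E, F, G, H}
  P3: {C}
  P4: {A, C}
No single site covers all 8 demand points.
But {P2, P4} covers everything, so the minimum is 2.

2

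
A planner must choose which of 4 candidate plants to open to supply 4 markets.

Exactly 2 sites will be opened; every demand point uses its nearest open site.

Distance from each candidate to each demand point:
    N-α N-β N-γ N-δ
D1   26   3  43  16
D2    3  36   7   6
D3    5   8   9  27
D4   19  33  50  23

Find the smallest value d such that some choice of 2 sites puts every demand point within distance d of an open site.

7

Open {D1, D2}.
  Farthest demand point is N-γ at distance 7 (to D2); all others are ≤ 7.
With {D2, D3} the worst case is 8.
With {D1, D3} the worst case is 16.
No size-2 selection achieves below 7.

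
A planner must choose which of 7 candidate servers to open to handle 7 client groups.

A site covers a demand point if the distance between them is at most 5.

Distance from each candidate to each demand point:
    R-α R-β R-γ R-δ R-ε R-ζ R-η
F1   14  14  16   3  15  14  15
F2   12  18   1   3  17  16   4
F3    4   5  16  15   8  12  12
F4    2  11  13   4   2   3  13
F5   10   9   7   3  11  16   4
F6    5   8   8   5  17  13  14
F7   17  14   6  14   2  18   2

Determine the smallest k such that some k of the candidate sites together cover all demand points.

Coverage sets (demand points within 5 of each site):
  F1: {R-δ}
  F2: {R-γ, R-δ, R-η}
  F3: {R-α, R-β}
  F4: {R-α, R-δ, R-ε, R-ζ}
  F5: {R-δ, R-η}
  F6: {R-α, R-δ}
  F7: {R-ε, R-η}
No 2 sites suffice: every size-2 union leaves at least one demand point uncovered.
But {F2, F3, F4} covers everything, so the minimum is 3.

3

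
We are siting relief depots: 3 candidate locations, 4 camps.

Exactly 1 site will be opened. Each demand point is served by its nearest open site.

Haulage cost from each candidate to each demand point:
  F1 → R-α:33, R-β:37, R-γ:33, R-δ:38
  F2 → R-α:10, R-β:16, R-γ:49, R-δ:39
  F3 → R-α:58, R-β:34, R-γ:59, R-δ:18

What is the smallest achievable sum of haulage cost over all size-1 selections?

114

Open {F2}.
  R-α→F2 10, R-β→F2 16, R-γ→F2 49, R-δ→F2 39  ⇒ total 114.
Compare {F1}: total 141.
Compare {F3}: total 169.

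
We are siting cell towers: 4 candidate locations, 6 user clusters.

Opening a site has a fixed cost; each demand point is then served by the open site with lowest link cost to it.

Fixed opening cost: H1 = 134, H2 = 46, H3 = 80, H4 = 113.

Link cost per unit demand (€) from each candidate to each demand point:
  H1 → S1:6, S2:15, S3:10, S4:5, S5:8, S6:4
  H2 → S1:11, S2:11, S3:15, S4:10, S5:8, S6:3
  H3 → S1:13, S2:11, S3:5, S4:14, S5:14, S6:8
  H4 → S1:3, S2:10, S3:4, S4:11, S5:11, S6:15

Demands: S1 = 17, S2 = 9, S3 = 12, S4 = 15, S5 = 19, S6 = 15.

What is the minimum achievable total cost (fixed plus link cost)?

Open {H2, H4}: assign each demand point to its cheapest open site.
  S1→H4 17×3=51, S2→H4 9×10=90, S3→H4 12×4=48, S4→H2 15×10=150, S5→H2 19×8=152, S6→H2 15×3=45
  link cost 536, fixed 159 → total 695.
Compare {H1, H4}: link cost 476 + fixed 247 = 723.
Compare {H1, H2, H4}: link cost 461 + fixed 293 = 754.
Compare {H1, H3}: link cost 548 + fixed 214 = 762.
All other subsets cost ≥ 723. Minimum total cost: 695.

695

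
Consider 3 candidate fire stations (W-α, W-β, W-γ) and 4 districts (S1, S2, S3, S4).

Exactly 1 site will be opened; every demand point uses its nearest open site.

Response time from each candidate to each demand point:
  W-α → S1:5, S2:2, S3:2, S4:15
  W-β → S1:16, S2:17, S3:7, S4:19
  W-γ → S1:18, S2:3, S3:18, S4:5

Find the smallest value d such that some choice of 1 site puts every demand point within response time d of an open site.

Open {W-α}.
  Farthest demand point is S4 at response time 15 (to W-α); all others are ≤ 15.
With {W-γ} the worst case is 18.
With {W-β} the worst case is 19.
No size-1 selection achieves below 15.

15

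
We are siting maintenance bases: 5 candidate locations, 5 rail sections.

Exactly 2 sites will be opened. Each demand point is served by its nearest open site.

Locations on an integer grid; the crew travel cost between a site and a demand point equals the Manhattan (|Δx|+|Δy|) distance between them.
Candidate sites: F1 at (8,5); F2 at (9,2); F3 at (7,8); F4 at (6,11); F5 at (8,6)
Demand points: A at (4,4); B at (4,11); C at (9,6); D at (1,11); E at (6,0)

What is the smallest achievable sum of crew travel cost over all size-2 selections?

Open {F1, F4}.
  A→F1 5, B→F4 2, C→F1 2, D→F4 5, E→F1 7  ⇒ total 21.
Compare {F4, F5}: total 22.
Compare {F2, F4}: total 23.
No size-2 selection does better; minimum is 21.

21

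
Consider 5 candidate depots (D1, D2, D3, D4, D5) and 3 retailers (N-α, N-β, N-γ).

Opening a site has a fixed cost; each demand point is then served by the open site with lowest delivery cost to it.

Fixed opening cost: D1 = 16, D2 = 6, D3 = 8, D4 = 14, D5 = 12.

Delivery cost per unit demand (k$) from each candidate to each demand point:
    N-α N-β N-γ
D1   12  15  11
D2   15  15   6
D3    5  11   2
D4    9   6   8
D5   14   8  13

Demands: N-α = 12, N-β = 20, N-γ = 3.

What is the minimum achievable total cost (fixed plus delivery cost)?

Open {D3, D4}: assign each demand point to its cheapest open site.
  N-α→D3 12×5=60, N-β→D4 20×6=120, N-γ→D3 3×2=6
  delivery cost 186, fixed 22 → total 208.
Compare {D2, D3, D4}: delivery cost 186 + fixed 28 = 214.
Compare {D3, D4, D5}: delivery cost 186 + fixed 34 = 220.
Compare {D1, D3, D4}: delivery cost 186 + fixed 38 = 224.
All other subsets cost ≥ 214. Minimum total cost: 208.

208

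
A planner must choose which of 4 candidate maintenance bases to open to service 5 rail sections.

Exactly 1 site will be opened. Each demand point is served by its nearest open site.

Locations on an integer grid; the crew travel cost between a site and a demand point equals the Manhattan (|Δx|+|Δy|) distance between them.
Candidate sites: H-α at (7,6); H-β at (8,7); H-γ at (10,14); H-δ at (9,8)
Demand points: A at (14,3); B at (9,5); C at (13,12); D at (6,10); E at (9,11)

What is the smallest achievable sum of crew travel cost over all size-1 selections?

Open {H-δ}.
  A→H-δ 10, B→H-δ 3, C→H-δ 8, D→H-δ 5, E→H-δ 3  ⇒ total 29.
Compare {H-β}: total 33.
Compare {H-α}: total 37.
No size-1 selection does better; minimum is 29.

29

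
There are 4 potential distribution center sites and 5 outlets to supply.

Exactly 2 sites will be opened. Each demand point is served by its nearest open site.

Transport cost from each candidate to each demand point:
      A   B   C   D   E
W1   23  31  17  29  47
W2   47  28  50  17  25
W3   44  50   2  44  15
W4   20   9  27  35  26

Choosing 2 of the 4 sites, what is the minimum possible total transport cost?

81

Open {W3, W4}.
  A→W4 20, B→W4 9, C→W3 2, D→W4 35, E→W3 15  ⇒ total 81.
Compare {W2, W4}: total 98.
Compare {W1, W3}: total 100.
No size-2 selection does better; minimum is 81.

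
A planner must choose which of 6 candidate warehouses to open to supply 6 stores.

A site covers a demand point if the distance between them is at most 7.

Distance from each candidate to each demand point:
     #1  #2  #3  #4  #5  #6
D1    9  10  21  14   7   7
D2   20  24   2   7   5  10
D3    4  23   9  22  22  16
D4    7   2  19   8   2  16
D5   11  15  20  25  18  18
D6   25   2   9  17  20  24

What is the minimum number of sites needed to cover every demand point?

Coverage sets (demand points within 7 of each site):
  D1: {#5, #6}
  D2: {#3, #4, #5}
  D3: {#1}
  D4: {#1, #2, #5}
  D5: {}
  D6: {#2}
No 2 sites suffice: every size-2 union leaves at least one demand point uncovered.
But {D1, D2, D4} covers everything, so the minimum is 3.

3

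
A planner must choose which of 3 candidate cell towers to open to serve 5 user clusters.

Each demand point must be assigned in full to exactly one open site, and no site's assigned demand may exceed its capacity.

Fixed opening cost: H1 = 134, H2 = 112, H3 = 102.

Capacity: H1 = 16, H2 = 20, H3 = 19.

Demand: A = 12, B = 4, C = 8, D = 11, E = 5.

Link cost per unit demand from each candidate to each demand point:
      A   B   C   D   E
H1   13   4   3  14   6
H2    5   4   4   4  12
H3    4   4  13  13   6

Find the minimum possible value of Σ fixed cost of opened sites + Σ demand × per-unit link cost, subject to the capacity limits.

510

Open {H1, H2, H3}; cheapest assignment that respects the capacities:
  H1 (cap 16, load 13): C, E — cost 8×3 + 5×6 = 54
  H2 (cap 20, load 15): B, D — cost 4×4 + 11×4 = 60
  H3 (cap 19, load 12): A — cost 12×4 = 48
  Shipping 162, fixed 348 → total 510.
  Any other capacity-feasible assignment to {H1, H2, H3} ships for at least 162.
Total demand is 40 and no other set of sites has combined capacity ≥ 40, so {H1, H2, H3} is the only feasible choice of open sites. Minimum: 510.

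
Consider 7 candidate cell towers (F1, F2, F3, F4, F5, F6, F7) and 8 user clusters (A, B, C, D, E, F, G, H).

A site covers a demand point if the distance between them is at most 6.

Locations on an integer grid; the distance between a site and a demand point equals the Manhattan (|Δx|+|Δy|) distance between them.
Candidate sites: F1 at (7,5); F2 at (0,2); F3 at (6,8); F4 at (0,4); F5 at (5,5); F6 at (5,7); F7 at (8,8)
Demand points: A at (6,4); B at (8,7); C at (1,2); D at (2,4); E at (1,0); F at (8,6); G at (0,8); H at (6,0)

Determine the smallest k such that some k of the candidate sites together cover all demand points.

Coverage sets (demand points within 6 of each site):
  F1: {A, B, D, F, H}
  F2: {C, D, E, G}
  F3: {A, B, F, G}
  F4: {A, C, D, E, G}
  F5: {A, B, D, F, H}
  F6: {A, B, D, F, G}
  F7: {A, B, F}
No single site covers all 8 demand points.
But {F1, F2} covers everything, so the minimum is 2.

2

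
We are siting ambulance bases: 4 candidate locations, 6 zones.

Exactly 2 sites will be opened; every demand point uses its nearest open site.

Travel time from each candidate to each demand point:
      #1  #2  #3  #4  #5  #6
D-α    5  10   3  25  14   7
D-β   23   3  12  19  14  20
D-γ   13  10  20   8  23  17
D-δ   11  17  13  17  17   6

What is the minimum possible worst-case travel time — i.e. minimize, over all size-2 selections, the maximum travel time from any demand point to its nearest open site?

14

Open {D-α, D-γ}.
  Farthest demand point is #5 at travel time 14 (to D-α); all others are ≤ 14.
With {D-α, D-δ} the worst case is 17.
With {D-β, D-γ} the worst case is 17.
No size-2 selection achieves below 14.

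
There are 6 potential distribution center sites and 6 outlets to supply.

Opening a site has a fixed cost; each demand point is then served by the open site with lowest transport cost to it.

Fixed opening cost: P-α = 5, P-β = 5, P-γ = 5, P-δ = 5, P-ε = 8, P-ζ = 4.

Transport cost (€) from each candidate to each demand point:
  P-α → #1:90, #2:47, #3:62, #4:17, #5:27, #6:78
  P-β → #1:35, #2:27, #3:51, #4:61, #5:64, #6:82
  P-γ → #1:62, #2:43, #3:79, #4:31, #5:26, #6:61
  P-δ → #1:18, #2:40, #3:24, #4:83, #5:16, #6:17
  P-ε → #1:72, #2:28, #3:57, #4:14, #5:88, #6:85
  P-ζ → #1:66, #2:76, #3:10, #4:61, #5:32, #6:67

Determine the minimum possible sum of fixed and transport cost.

120

Open {P-δ, P-ε, P-ζ}: assign each demand point to its cheapest open site.
  #1→P-δ 18, #2→P-ε 28, #3→P-ζ 10, #4→P-ε 14, #5→P-δ 16, #6→P-δ 17
  transport cost 103, fixed 17 → total 120.
Compare {P-α, P-β, P-δ, P-ζ}: transport cost 105 + fixed 19 = 124.
Compare {P-β, P-δ, P-ε, P-ζ}: transport cost 102 + fixed 22 = 124.
Compare {P-α, P-δ, P-ε, P-ζ}: transport cost 103 + fixed 22 = 125.
All other subsets cost ≥ 124. Minimum total cost: 120.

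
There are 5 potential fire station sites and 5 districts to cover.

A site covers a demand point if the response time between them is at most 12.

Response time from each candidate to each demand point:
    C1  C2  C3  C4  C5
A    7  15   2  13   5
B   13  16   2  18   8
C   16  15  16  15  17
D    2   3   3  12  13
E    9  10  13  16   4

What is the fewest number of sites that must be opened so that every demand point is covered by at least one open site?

2

Coverage sets (demand points within 12 of each site):
  A: {C1, C3, C5}
  B: {C3, C5}
  C: {}
  D: {C1, C2, C3, C4}
  E: {C1, C2, C5}
No single site covers all 5 demand points.
But {A, D} covers everything, so the minimum is 2.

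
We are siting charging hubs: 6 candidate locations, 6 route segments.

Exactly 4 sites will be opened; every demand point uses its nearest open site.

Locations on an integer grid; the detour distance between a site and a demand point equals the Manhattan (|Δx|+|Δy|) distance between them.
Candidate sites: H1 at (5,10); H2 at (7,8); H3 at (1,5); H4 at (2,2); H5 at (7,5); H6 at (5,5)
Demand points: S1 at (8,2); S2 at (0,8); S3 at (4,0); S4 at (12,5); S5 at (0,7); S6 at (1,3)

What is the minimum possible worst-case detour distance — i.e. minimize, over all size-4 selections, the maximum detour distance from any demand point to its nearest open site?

5

Open {H1, H3, H4, H5}.
  Farthest demand point is S4 at detour distance 5 (to H5); all others are ≤ 5.
With {H2, H3, H4, H5} the worst case is 5.
With {H3, H4, H5, H6} the worst case is 5.
No size-4 selection achieves below 5.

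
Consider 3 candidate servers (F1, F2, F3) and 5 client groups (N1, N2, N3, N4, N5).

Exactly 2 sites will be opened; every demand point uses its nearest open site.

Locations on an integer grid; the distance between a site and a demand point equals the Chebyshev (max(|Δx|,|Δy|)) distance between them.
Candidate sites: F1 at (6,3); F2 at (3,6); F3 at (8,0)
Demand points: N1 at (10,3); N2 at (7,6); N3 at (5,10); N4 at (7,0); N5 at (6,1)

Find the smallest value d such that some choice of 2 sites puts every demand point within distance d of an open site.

4

Open {F1, F2}.
  Farthest demand point is N1 at distance 4 (to F1); all others are ≤ 4.
With {F2, F3} the worst case is 4.
With {F1, F3} the worst case is 7.
No size-2 selection achieves below 4.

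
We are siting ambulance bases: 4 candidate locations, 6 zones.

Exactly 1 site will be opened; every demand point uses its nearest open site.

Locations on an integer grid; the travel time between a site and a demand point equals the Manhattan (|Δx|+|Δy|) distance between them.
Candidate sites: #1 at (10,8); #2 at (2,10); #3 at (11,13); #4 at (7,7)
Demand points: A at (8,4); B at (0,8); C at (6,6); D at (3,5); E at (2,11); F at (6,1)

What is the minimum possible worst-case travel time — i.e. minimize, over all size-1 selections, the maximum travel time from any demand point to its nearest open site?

Open {#4}.
  Farthest demand point is E at travel time 9 (to #4); all others are ≤ 9.
With {#1} the worst case is 11.
With {#2} the worst case is 13.
No size-1 selection achieves below 9.

9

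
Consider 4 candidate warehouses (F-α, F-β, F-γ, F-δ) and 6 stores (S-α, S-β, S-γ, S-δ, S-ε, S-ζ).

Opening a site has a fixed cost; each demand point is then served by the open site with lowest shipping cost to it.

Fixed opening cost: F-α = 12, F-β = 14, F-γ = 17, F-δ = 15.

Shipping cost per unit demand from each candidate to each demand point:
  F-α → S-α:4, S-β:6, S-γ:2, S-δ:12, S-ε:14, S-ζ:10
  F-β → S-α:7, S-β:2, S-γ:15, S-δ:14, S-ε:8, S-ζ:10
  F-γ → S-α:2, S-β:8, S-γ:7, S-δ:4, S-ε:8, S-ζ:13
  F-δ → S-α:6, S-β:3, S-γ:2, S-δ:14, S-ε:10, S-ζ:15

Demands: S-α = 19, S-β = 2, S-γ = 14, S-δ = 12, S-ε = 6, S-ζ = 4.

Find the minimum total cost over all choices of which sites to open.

Open {F-α, F-γ}: assign each demand point to its cheapest open site.
  S-α→F-γ 19×2=38, S-β→F-α 2×6=12, S-γ→F-α 14×2=28, S-δ→F-γ 12×4=48, S-ε→F-γ 6×8=48, S-ζ→F-α 4×10=40
  shipping cost 214, fixed 29 → total 243.
Compare {F-α, F-β, F-γ}: shipping cost 206 + fixed 43 = 249.
Compare {F-γ, F-δ}: shipping cost 220 + fixed 32 = 252.
Compare {F-α, F-γ, F-δ}: shipping cost 208 + fixed 44 = 252.
All other subsets cost ≥ 249. Minimum total cost: 243.

243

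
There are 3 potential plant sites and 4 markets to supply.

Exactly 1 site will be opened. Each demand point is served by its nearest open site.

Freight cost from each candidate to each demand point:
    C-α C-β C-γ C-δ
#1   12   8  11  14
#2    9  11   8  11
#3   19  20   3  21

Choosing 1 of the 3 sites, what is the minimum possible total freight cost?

39

Open {#2}.
  C-α→#2 9, C-β→#2 11, C-γ→#2 8, C-δ→#2 11  ⇒ total 39.
Compare {#1}: total 45.
Compare {#3}: total 63.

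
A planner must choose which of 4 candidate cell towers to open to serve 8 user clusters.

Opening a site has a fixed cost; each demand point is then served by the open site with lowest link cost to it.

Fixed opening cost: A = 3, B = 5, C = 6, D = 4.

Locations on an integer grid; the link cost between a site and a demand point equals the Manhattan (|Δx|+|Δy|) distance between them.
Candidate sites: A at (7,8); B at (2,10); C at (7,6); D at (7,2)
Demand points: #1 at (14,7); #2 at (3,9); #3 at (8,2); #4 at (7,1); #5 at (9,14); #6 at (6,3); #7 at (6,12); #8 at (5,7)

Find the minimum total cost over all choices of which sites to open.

40

Open {A, D}: assign each demand point to its cheapest open site.
  #1→A 8, #2→A 5, #3→D 1, #4→D 1, #5→A 8, #6→D 2, #7→A 5, #8→A 3
  link cost 33, fixed 7 → total 40.
Compare {A, B, D}: link cost 30 + fixed 12 = 42.
Compare {A, C, D}: link cost 33 + fixed 13 = 46.
Compare {B, C, D}: link cost 33 + fixed 15 = 48.
All other subsets cost ≥ 42. Minimum total cost: 40.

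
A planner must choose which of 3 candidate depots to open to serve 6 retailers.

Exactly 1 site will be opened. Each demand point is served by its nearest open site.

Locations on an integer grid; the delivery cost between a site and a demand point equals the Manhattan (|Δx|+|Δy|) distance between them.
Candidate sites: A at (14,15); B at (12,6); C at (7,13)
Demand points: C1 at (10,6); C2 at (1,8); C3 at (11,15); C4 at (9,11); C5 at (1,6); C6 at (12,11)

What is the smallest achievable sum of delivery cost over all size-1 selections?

49

Open {B}.
  C1→B 2, C2→B 13, C3→B 10, C4→B 8, C5→B 11, C6→B 5  ⇒ total 49.
Compare {C}: total 51.
Compare {A}: total 73.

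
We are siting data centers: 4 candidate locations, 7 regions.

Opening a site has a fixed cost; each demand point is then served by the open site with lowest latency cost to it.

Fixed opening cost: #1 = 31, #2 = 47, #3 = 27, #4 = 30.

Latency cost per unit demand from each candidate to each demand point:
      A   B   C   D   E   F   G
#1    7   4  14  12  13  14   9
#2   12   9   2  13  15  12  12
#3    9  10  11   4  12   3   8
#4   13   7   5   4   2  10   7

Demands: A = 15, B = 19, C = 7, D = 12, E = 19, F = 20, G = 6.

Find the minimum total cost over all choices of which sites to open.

Open {#1, #3, #4}: assign each demand point to its cheapest open site.
  A→#1 15×7=105, B→#1 19×4=76, C→#4 7×5=35, D→#3 12×4=48, E→#4 19×2=38, F→#3 20×3=60, G→#4 6×7=42
  latency cost 404, fixed 88 → total 492.
Compare {#1, #2, #3, #4}: latency cost 383 + fixed 135 = 518.
Compare {#3, #4}: latency cost 491 + fixed 57 = 548.
Compare {#2, #3, #4}: latency cost 470 + fixed 104 = 574.
All other subsets cost ≥ 518. Minimum total cost: 492.

492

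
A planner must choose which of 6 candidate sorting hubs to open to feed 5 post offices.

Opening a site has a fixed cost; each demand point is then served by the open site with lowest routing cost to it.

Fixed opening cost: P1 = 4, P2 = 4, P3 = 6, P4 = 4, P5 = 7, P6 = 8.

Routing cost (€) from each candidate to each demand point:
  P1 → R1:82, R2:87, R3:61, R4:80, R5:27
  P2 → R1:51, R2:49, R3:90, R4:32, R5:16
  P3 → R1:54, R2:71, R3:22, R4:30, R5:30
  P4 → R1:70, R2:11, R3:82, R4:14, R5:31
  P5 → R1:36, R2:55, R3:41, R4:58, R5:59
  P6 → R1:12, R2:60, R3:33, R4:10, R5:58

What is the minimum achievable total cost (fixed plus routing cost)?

93

Open {P2, P3, P4, P6}: assign each demand point to its cheapest open site.
  R1→P6 12, R2→P4 11, R3→P3 22, R4→P6 10, R5→P2 16
  routing cost 71, fixed 22 → total 93.
Compare {P1, P2, P3, P4, P6}: routing cost 71 + fixed 26 = 97.
Compare {P2, P4, P6}: routing cost 82 + fixed 16 = 98.
Compare {P2, P3, P4, P5, P6}: routing cost 71 + fixed 29 = 100.
All other subsets cost ≥ 97. Minimum total cost: 93.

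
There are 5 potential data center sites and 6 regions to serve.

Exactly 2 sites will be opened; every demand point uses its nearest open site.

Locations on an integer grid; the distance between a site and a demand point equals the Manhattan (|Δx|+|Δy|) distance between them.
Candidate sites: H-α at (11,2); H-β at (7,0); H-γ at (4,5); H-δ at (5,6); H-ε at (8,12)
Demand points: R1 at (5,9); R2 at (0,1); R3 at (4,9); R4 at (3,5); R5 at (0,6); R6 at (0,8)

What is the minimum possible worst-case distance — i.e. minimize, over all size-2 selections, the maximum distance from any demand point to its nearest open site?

Open {H-α, H-γ}.
  Farthest demand point is R2 at distance 8 (to H-γ); all others are ≤ 8.
With {H-β, H-γ} the worst case is 8.
With {H-β, H-δ} the worst case is 8.
No size-2 selection achieves below 8.

8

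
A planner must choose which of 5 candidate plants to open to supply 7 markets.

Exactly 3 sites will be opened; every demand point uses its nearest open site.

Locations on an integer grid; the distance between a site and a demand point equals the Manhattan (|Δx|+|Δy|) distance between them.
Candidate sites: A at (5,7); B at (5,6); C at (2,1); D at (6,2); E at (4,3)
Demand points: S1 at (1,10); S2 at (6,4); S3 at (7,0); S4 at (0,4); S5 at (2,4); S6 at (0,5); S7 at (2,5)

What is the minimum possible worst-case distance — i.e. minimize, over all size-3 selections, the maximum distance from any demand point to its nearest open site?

Open {A, B, C}.
  Farthest demand point is S1 at distance 7 (to A); all others are ≤ 7.
With {A, B, D} the worst case is 7.
With {A, B, E} the worst case is 7.
No size-3 selection achieves below 7.

7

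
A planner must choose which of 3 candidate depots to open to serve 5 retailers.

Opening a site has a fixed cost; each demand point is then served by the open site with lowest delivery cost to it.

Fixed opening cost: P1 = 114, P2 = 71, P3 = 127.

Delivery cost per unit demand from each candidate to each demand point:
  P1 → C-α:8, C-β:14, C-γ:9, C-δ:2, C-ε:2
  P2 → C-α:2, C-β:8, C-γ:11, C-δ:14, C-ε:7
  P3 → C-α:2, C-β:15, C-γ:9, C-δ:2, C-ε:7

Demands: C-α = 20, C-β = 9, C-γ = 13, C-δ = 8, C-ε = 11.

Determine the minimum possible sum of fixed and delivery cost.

452

Open {P1, P2}: assign each demand point to its cheapest open site.
  C-α→P2 20×2=40, C-β→P2 9×8=72, C-γ→P1 13×9=117, C-δ→P1 8×2=16, C-ε→P1 11×2=22
  delivery cost 267, fixed 185 → total 452.
Compare {P3}: delivery cost 385 + fixed 127 = 512.
Compare {P2}: delivery cost 444 + fixed 71 = 515.
Compare {P2, P3}: delivery cost 322 + fixed 198 = 520.
All other subsets cost ≥ 512. Minimum total cost: 452.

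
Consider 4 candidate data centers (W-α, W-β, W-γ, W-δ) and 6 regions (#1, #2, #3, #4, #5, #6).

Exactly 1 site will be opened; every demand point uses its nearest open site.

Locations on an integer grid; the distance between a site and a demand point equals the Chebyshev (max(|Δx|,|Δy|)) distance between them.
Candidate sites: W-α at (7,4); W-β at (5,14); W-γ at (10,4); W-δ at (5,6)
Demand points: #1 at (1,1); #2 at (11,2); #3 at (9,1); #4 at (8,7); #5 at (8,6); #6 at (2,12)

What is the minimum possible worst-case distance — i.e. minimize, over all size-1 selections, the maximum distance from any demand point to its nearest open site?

6

Open {W-δ}.
  Farthest demand point is #2 at distance 6 (to W-δ); all others are ≤ 6.
With {W-α} the worst case is 8.
With {W-γ} the worst case is 9.
No size-1 selection achieves below 6.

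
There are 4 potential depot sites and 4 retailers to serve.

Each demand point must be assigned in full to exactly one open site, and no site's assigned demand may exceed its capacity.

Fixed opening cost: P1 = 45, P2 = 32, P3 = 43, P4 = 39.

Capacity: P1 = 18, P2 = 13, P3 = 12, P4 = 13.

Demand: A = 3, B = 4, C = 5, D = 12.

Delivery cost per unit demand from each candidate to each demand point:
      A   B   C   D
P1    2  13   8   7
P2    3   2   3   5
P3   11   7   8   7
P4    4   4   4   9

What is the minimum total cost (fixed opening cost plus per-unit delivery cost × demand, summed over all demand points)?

179

Open {P2, P4}; cheapest assignment that respects the capacities:
  P2 (cap 13, load 12): D — cost 12×5 = 60
  P4 (cap 13, load 12): A, B, C — cost 3×4 + 4×4 + 5×4 = 48
  Shipping 108, fixed 71 → total 179.
  Any other capacity-feasible assignment to {P2, P4} ships for at least 108.
Compare {P1, P2}: its best feasible assignment gives total 190.
Compare {P2, P3}: its best feasible assignment gives total 191.
Every other set of open sites that can feasibly serve all demand totals ≥ 190 even under its best assignment. Minimum: 179.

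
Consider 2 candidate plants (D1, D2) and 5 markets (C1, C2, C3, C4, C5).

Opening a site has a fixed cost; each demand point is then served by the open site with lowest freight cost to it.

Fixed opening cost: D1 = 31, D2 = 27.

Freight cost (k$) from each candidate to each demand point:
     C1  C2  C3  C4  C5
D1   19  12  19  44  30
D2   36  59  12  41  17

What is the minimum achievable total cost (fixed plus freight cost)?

155

Open {D1}: assign each demand point to its cheapest open site.
  C1→D1 19, C2→D1 12, C3→D1 19, C4→D1 44, C5→D1 30
  freight cost 124, fixed 31 → total 155.
Compare {D1, D2}: freight cost 101 + fixed 58 = 159.
Compare {D2}: freight cost 165 + fixed 27 = 192.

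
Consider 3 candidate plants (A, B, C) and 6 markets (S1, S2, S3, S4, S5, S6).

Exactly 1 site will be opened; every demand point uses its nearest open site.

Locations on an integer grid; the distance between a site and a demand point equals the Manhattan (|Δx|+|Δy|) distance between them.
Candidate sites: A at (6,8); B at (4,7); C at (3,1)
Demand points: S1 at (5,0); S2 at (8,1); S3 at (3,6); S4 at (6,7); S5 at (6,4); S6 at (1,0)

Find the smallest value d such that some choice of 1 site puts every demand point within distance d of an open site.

9

Open {C}.
  Farthest demand point is S4 at distance 9 (to C); all others are ≤ 9.
With {B} the worst case is 10.
With {A} the worst case is 13.
No size-1 selection achieves below 9.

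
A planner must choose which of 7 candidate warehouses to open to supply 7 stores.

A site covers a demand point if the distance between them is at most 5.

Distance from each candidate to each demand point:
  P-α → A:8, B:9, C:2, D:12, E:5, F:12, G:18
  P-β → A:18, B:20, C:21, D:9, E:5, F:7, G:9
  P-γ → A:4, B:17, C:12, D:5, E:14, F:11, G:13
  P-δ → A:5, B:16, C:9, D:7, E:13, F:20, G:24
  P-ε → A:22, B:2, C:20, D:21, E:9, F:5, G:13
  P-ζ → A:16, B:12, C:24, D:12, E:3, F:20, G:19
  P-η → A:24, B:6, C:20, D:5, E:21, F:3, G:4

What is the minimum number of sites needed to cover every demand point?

4

Coverage sets (demand points within 5 of each site):
  P-α: {C, E}
  P-β: {E}
  P-γ: {A, D}
  P-δ: {A}
  P-ε: {B, F}
  P-ζ: {E}
  P-η: {D, F, G}
No 3 sites suffice: every size-3 union leaves at least one demand point uncovered.
But {P-α, P-γ, P-ε, P-η} covers everything, so the minimum is 4.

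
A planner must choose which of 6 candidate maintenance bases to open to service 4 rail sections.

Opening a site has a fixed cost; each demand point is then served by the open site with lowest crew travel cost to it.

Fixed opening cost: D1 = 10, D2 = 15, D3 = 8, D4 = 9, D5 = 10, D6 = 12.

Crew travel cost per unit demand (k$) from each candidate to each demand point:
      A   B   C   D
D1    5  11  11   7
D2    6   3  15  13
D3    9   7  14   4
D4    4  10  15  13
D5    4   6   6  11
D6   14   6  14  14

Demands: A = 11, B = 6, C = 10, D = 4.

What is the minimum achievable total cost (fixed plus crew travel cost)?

Open {D2, D3, D5}: assign each demand point to its cheapest open site.
  A→D5 11×4=44, B→D2 6×3=18, C→D5 10×6=60, D→D3 4×4=16
  crew travel cost 138, fixed 33 → total 171.
Compare {D3, D5}: crew travel cost 156 + fixed 18 = 174.
Compare {D2, D3, D4, D5}: crew travel cost 138 + fixed 42 = 180.
Compare {D1, D2, D3, D5}: crew travel cost 138 + fixed 43 = 181.
All other subsets cost ≥ 174. Minimum total cost: 171.

171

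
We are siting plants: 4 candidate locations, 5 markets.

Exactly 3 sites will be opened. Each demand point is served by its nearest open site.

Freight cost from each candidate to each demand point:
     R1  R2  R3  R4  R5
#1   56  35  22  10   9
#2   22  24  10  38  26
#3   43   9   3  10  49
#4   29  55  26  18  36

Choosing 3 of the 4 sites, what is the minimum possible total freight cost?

Open {#1, #2, #3}.
  R1→#2 22, R2→#3 9, R3→#3 3, R4→#1 10, R5→#1 9  ⇒ total 53.
Compare {#1, #3, #4}: total 60.
Compare {#2, #3, #4}: total 70.
No size-3 selection does better; minimum is 53.

53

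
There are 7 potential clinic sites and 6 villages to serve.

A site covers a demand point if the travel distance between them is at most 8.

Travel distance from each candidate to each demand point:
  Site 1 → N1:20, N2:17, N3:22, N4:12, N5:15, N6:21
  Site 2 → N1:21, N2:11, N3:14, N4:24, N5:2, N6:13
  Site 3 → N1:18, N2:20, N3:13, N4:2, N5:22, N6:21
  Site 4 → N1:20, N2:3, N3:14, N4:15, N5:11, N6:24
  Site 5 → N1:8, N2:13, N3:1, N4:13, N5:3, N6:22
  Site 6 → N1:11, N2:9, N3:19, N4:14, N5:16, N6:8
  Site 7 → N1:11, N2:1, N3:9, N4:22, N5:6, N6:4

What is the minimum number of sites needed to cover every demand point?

Coverage sets (demand points within 8 of each site):
  Site 1: {}
  Site 2: {N5}
  Site 3: {N4}
  Site 4: {N2}
  Site 5: {N1, N3, N5}
  Site 6: {N6}
  Site 7: {N2, N5, N6}
No 2 sites suffice: every size-2 union leaves at least one demand point uncovered.
But {Site 3, Site 5, Site 7} covers everything, so the minimum is 3.

3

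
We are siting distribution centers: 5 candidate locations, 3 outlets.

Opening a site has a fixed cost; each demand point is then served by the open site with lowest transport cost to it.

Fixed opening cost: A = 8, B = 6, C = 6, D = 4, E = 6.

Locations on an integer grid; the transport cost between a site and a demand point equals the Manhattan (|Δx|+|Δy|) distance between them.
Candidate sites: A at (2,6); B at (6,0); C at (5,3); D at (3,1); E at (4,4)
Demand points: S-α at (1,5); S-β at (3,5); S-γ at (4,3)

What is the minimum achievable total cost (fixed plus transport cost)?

Open {E}: assign each demand point to its cheapest open site.
  S-α→E 4, S-β→E 2, S-γ→E 1
  transport cost 7, fixed 6 → total 13.
Compare {A}: transport cost 9 + fixed 8 = 17.
Compare {C}: transport cost 11 + fixed 6 = 17.
Compare {D}: transport cost 13 + fixed 4 = 17.
All other subsets cost ≥ 17. Minimum total cost: 13.

13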